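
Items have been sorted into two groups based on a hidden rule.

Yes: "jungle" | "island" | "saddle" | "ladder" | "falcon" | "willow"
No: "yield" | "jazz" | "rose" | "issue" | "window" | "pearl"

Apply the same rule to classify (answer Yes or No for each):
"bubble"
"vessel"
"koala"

The classifier is using: even length AND contains 'l'.

Yes, Yes, No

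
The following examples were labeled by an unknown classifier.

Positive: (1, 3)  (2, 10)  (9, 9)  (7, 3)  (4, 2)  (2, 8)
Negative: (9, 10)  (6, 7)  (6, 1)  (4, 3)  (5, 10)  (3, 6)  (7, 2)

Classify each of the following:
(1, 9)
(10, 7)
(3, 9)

Positive, Negative, Positive

Checking candidate rules against both groups, what survives is: sum is even.
(1, 9): 1+9 = 10, qualifies → Positive.
(10, 7): 10+7 = 17, doesn't match → Negative.
(3, 9): 3+9 = 12, qualifies → Positive.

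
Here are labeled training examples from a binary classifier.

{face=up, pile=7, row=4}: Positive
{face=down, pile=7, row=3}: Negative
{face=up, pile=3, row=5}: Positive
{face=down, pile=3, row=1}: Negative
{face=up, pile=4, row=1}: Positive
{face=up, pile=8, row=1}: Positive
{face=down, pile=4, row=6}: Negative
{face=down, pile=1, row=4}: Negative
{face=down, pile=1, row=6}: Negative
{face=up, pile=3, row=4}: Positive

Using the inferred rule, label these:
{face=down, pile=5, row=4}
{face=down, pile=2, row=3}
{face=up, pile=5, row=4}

Comparing the two groups points to one rule — face is up.
{face=down, pile=5, row=4} — face is down, hence Negative. {face=down, pile=2, row=3} — face is down, hence Negative. {face=up, pile=5, row=4} — face is up, hence Positive.

Negative, Negative, Positive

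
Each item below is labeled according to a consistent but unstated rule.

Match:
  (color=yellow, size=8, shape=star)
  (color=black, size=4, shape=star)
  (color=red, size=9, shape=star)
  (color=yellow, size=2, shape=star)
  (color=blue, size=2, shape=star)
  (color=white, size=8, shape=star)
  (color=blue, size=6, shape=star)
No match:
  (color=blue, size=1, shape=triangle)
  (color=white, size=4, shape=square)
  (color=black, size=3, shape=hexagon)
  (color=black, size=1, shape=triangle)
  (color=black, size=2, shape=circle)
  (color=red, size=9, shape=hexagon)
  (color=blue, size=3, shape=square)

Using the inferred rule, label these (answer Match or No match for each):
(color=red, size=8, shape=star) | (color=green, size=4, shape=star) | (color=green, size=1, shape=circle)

Match, Match, No match

The simplest hypothesis consistent with all the labels is: shape is star.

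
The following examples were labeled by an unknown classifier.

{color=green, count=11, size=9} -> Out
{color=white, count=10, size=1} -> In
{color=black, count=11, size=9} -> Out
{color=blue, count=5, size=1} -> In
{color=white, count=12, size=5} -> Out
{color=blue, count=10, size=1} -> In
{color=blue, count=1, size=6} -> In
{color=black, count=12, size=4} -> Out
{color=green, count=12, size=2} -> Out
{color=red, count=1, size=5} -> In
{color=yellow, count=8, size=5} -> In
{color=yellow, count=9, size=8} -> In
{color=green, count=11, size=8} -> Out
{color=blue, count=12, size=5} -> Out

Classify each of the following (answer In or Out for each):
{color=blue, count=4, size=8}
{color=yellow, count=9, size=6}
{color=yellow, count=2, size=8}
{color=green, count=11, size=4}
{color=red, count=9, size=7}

Every 'In' example satisfies: count ≤ 10. None of the 'Out' examples do.

In, In, In, Out, In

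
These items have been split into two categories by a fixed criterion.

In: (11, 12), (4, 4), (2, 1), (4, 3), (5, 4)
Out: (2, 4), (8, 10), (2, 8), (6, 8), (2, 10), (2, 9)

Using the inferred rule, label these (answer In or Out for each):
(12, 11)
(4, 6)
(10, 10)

In, Out, In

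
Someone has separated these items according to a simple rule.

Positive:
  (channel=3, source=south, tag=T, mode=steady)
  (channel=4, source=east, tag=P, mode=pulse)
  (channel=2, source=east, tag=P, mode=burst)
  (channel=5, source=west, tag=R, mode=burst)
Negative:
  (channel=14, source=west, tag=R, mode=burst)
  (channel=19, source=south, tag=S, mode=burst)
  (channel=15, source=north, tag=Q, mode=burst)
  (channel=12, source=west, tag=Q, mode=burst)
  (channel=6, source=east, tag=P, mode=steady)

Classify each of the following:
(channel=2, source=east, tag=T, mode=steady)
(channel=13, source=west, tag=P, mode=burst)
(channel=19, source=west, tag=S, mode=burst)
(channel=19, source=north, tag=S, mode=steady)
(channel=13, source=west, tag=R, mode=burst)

Positive, Negative, Negative, Negative, Negative

The common property of the 'Positive' items is: channel ≤ 5. No 'Negative' item has it.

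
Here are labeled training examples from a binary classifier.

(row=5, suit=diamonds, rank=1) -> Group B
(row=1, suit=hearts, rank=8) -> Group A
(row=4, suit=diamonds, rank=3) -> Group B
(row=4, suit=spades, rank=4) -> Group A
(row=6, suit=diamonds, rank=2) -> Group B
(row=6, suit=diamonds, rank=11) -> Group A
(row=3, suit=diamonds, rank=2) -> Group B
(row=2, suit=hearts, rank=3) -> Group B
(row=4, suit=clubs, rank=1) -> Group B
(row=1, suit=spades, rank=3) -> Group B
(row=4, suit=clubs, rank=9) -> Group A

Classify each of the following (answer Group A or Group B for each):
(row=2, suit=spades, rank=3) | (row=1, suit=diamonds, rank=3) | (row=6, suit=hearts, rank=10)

Group B, Group B, Group A

The pattern is that an item is 'Group A' exactly when: rank ≥ 4.
(row=2, suit=spades, rank=3) — rank = 3, hence Group B.
(row=1, suit=diamonds, rank=3) — rank = 3, hence Group B.
(row=6, suit=hearts, rank=10) — rank = 10, hence Group A.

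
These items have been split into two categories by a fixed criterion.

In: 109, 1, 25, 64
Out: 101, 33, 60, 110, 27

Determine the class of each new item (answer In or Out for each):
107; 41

'In' ⟺ ≡ 1 (mod 3).
Out: 107, since 107 mod 3 = 2.
Out: 41, since 41 mod 3 = 2.

Out, Out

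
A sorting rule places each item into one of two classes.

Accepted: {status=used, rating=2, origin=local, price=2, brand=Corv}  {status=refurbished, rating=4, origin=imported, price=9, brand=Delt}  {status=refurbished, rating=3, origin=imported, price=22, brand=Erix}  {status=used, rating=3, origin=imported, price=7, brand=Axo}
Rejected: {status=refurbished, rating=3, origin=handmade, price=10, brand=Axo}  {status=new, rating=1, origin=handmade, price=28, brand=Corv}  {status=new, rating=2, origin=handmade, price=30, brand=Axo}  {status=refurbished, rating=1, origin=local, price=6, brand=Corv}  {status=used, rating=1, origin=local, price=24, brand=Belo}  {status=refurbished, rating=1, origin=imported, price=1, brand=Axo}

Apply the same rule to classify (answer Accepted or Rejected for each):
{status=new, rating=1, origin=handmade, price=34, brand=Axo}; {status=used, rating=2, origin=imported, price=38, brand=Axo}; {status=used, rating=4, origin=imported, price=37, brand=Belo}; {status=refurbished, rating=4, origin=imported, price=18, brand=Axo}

The pattern is that an item is 'Accepted' exactly when: origin is not handmade AND rating ≥ 2.
{status=new, rating=1, origin=handmade, price=34, brand=Axo}: Rejected (origin is handmade, rating = 1). {status=used, rating=2, origin=imported, price=38, brand=Axo}: Accepted (origin is imported, rating = 2). {status=used, rating=4, origin=imported, price=37, brand=Belo}: Accepted (origin is imported, rating = 4). {status=refurbished, rating=4, origin=imported, price=18, brand=Axo}: Accepted (origin is imported, rating = 4).

Rejected, Accepted, Accepted, Accepted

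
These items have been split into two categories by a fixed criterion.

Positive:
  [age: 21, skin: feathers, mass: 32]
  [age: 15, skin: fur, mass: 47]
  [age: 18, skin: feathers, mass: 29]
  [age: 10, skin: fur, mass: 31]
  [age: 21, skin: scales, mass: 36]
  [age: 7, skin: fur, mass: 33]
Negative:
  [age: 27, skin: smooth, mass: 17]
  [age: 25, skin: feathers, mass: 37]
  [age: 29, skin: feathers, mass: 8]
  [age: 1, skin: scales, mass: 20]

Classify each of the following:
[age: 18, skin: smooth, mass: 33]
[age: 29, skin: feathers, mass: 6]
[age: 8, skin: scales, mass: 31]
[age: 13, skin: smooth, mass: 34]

The distinguishing property — age ≥ 7 AND age ≤ 21 — holds for all the 'Positive' cases and none of the 'Negative' cases.
[age: 18, skin: smooth, mass: 33] — age = 18, hence Positive. [age: 29, skin: feathers, mass: 6] — age = 29, hence Negative. [age: 8, skin: scales, mass: 31] — age = 8, hence Positive. [age: 13, skin: smooth, mass: 34] — age = 13, hence Positive.

Positive, Negative, Positive, Positive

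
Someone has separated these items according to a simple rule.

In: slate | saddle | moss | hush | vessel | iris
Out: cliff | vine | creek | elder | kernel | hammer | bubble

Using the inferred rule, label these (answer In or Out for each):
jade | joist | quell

Every 'In' example satisfies: contains 's'. None of the 'Out' examples do.

Out, In, Out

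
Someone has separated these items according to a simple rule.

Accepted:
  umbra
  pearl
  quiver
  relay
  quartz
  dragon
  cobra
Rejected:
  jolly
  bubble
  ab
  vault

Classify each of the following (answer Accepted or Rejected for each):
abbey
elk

The distinguishing property — contains 'r' — holds for all the 'Accepted' cases and none of the 'Rejected' cases.
abbey → no 'r' → Rejected.
elk → no 'r' → Rejected.

Rejected, Rejected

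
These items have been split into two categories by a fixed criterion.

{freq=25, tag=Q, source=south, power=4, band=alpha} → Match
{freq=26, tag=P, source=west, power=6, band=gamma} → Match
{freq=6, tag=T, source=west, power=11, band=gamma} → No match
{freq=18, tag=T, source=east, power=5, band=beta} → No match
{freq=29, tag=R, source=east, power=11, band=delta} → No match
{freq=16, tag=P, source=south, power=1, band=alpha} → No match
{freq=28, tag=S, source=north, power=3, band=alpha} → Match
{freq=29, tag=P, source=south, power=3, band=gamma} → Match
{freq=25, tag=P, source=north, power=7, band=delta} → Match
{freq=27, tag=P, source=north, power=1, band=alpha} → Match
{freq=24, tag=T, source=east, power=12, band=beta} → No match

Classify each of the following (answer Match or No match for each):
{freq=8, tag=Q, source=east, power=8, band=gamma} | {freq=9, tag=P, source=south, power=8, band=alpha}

The rule appears to be: power ≤ 7 AND freq ≥ 24.
{freq=8, tag=Q, source=east, power=8, band=gamma} → power = 8, freq = 8 → No match.
{freq=9, tag=P, source=south, power=8, band=alpha} → power = 8, freq = 9 → No match.

No match, No match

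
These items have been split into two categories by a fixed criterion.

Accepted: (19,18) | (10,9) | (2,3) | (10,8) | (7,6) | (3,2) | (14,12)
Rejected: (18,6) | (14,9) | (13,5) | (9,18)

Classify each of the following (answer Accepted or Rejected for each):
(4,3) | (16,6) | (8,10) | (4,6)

Accepted, Rejected, Accepted, Accepted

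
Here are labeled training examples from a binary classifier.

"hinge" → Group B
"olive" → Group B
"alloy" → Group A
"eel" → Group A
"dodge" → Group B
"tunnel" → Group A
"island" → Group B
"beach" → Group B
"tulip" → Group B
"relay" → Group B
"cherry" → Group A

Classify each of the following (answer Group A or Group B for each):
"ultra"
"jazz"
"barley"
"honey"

Group B, Group A, Group B, Group B

The pattern is that an item is 'Group A' exactly when: has a double letter.
"ultra": no doubled letter — does not satisfy this, so Group B.
"jazz": 'zz' doubled — checks out, so Group A.
"barley": no doubled letter — does not satisfy this, so Group B.
"honey": no doubled letter — does not satisfy this, so Group B.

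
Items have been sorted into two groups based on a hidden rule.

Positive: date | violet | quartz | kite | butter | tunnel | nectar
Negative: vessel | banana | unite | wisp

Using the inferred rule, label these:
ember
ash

The simplest hypothesis consistent with all the labels is: even length AND contains 't'.
Negative: ember, since length 5, no 't'.
Negative: ash, since length 3, no 't'.

Negative, Negative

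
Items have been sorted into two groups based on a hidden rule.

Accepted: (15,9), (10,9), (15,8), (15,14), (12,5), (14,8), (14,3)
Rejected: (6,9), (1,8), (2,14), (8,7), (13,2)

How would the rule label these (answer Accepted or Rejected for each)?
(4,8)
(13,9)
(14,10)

Every 'Accepted' example satisfies: sum ≥ 17. None of the 'Rejected' examples do.
(4,8) — 4+8 = 12, hence Rejected.
(13,9) — 13+9 = 22, hence Accepted.
(14,10) — 14+10 = 24, hence Accepted.

Rejected, Accepted, Accepted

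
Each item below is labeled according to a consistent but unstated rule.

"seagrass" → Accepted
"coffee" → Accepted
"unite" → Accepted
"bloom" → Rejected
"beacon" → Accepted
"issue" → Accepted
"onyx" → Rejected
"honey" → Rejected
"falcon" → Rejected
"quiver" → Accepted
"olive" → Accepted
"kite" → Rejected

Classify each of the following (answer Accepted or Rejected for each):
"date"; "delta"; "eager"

The classifier is using: has ≥ 3 vowels.

Rejected, Rejected, Accepted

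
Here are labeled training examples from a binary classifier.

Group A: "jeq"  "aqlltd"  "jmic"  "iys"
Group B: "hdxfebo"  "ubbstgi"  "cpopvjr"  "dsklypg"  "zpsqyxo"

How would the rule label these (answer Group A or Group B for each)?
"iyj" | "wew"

Group A, Group A

A rule that fits every label: length ≤ 6 — true of each 'Group A' example, false of each 'Group B' one.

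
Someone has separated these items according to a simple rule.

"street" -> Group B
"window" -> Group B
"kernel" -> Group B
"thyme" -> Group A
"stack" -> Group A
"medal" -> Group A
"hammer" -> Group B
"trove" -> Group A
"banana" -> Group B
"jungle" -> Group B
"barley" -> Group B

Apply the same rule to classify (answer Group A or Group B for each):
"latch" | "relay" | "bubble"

Rule: odd length. This holds for each 'Group A' example and fails for each 'Group B' one.
"latch": length 5, qualifies → Group A.
"relay": length 5, qualifies → Group A.
"bubble": length 6, doesn't qualify → Group B.

Group A, Group A, Group B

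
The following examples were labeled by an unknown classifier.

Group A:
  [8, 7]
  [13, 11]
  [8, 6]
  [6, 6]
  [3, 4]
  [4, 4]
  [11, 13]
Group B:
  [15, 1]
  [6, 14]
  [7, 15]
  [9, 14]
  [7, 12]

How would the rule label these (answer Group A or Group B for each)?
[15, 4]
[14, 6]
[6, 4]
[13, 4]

Every 'Group A' example satisfies: |first − second| ≤ 2. None of the 'Group B' examples do.

Group B, Group B, Group A, Group B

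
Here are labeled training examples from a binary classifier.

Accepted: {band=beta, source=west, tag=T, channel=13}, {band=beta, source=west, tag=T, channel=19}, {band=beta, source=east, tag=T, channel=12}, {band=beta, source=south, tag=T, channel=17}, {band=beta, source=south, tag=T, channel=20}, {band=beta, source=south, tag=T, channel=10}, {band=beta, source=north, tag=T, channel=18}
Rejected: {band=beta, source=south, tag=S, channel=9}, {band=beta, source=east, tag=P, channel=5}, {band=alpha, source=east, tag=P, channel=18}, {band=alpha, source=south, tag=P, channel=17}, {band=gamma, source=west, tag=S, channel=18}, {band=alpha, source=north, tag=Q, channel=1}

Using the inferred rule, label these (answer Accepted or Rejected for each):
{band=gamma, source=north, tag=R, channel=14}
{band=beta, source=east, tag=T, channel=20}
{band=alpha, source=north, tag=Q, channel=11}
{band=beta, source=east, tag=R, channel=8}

All 'Accepted' examples share one property — tag is T — and every 'Rejected' example lacks it.

Rejected, Accepted, Rejected, Rejected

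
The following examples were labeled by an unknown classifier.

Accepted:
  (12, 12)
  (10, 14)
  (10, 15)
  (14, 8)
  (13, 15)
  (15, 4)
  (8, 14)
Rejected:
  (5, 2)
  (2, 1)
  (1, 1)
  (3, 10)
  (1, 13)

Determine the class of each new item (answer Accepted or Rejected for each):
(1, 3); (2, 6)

Every 'Accepted' example satisfies: sum ≥ 19. None of the 'Rejected' examples do.
(1, 3) — 1+3 = 4, hence Rejected. (2, 6) — 2+6 = 8, hence Rejected.

Rejected, Rejected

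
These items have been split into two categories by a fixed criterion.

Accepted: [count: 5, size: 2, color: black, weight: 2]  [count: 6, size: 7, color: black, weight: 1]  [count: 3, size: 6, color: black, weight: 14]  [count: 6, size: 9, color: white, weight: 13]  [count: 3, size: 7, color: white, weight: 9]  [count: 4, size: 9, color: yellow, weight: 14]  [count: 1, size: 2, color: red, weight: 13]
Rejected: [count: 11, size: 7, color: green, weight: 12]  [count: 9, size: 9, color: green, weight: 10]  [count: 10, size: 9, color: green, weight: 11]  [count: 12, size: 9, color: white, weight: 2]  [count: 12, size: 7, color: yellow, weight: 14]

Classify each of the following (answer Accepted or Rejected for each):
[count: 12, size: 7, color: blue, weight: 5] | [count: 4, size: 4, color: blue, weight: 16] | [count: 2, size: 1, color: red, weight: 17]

The classifier is using: count ≤ 6.
[count: 12, size: 7, color: blue, weight: 5] — count = 12, hence Rejected.
[count: 4, size: 4, color: blue, weight: 16] — count = 4, hence Accepted.
[count: 2, size: 1, color: red, weight: 17] — count = 2, hence Accepted.

Rejected, Accepted, Accepted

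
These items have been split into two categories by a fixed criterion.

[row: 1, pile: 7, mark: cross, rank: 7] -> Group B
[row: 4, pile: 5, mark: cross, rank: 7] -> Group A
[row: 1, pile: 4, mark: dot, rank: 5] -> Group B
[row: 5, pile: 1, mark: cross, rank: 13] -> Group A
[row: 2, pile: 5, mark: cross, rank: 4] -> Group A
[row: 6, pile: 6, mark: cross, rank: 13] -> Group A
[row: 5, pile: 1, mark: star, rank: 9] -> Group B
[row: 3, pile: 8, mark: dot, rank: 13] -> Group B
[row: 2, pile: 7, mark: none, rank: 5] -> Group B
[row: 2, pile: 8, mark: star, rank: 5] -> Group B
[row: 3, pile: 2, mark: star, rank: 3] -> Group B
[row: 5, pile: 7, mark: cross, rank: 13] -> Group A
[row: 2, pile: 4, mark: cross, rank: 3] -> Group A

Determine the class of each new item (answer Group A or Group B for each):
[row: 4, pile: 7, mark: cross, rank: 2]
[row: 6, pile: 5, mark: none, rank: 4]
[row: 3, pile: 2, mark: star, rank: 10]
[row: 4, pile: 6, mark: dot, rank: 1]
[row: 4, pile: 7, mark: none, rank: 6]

Group A, Group B, Group B, Group B, Group B

The common property of the 'Group A' items is: mark is cross AND row ≥ 2. No 'Group B' item has it.
[row: 4, pile: 7, mark: cross, rank: 2]: mark is cross, row = 4, checks out → Group A.
[row: 6, pile: 5, mark: none, rank: 4]: mark is none, row = 6, doesn't qualify → Group B.
[row: 3, pile: 2, mark: star, rank: 10]: mark is star, row = 3, doesn't qualify → Group B.
[row: 4, pile: 6, mark: dot, rank: 1]: mark is dot, row = 4, doesn't qualify → Group B.
[row: 4, pile: 7, mark: none, rank: 6]: mark is none, row = 4, doesn't qualify → Group B.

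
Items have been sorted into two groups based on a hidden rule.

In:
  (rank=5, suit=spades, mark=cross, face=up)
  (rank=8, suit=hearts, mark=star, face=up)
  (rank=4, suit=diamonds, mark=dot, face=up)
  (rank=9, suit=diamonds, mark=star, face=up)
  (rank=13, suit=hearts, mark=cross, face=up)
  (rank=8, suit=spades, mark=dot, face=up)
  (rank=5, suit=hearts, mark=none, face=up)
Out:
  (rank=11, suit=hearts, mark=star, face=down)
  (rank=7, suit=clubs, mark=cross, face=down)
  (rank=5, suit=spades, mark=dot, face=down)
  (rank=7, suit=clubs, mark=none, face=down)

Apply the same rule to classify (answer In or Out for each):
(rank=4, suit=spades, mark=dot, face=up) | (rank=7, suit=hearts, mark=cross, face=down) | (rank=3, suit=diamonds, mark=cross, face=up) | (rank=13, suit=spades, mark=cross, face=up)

In, Out, In, In

Checking candidate rules against both groups, what survives is: face is up.
(rank=4, suit=spades, mark=dot, face=up) → face is up → In. (rank=7, suit=hearts, mark=cross, face=down) → face is down → Out. (rank=3, suit=diamonds, mark=cross, face=up) → face is up → In. (rank=13, suit=spades, mark=cross, face=up) → face is up → In.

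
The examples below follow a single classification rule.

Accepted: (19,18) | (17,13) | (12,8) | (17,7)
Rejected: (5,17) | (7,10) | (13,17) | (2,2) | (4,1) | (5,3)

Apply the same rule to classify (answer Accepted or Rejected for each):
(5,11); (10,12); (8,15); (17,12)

Rejected, Rejected, Rejected, Accepted

A rule that fits every label: first > second AND sum ≥ 17 — true of each 'Accepted' example, false of each 'Rejected' one.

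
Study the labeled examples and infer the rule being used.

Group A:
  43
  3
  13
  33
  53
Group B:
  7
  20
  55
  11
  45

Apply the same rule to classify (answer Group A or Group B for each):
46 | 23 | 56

Group B, Group A, Group B

Rule: ends in digit 3. This holds for each 'Group A' example and fails for each 'Group B' one.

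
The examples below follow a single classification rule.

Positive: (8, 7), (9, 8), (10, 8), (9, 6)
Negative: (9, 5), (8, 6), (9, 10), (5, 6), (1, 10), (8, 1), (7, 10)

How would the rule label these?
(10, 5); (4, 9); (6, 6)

Positive, Negative, Negative

One predicate separates the groups cleanly: first > second AND sum ≥ 15.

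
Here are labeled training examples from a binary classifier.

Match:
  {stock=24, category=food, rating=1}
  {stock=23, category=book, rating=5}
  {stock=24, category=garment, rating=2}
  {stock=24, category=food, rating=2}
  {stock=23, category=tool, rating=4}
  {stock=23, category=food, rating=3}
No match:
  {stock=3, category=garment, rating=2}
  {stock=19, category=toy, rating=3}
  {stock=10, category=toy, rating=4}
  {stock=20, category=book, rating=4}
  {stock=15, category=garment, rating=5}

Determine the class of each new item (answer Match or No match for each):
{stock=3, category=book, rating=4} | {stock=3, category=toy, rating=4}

The classifier is using: stock ≥ 23.
{stock=3, category=book, rating=4}: stock = 3, fails this test → No match. {stock=3, category=toy, rating=4}: stock = 3, fails this test → No match.

No match, No match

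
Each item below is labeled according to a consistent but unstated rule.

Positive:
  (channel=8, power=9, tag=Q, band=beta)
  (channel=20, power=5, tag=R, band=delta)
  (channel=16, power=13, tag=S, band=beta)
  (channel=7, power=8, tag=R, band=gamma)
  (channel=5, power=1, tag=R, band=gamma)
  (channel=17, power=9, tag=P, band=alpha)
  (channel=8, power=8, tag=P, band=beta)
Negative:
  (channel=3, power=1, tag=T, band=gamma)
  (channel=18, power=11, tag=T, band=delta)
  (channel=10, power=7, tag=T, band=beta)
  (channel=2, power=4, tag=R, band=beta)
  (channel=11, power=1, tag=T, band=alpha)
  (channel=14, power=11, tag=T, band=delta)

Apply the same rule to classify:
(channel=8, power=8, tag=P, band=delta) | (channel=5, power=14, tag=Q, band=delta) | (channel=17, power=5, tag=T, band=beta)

Positive, Positive, Negative

The common property of the 'Positive' items is: tag is not T AND channel ≥ 3. No 'Negative' item has it.
(channel=8, power=8, tag=P, band=delta): tag is P, channel = 8, passes → Positive.
(channel=5, power=14, tag=Q, band=delta): tag is Q, channel = 5, passes → Positive.
(channel=17, power=5, tag=T, band=beta): tag is T, channel = 17, fails this test → Negative.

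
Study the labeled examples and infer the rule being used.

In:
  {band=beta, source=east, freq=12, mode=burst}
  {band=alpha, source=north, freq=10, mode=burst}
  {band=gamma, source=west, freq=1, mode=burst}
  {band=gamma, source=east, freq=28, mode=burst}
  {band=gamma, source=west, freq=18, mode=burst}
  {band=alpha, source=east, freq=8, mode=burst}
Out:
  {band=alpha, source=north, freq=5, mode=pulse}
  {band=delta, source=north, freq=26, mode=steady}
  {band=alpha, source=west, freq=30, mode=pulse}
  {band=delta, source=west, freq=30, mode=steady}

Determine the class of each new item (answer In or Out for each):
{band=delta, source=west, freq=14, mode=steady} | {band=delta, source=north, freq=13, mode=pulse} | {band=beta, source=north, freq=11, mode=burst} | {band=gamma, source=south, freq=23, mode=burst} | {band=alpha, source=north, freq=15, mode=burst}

Out, Out, In, In, In

The pattern is that an item is 'In' exactly when: mode is burst.
{band=delta, source=west, freq=14, mode=steady}: Out (mode is steady). {band=delta, source=north, freq=13, mode=pulse}: Out (mode is pulse). {band=beta, source=north, freq=11, mode=burst}: In (mode is burst). {band=gamma, source=south, freq=23, mode=burst}: In (mode is burst). {band=alpha, source=north, freq=15, mode=burst}: In (mode is burst).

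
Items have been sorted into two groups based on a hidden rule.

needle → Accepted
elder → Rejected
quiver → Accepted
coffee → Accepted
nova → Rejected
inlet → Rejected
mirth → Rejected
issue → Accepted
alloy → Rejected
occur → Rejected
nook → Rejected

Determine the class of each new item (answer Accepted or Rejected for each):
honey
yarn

Every 'Accepted' example satisfies: has ≥ 3 vowels. None of the 'Rejected' examples do.
honey: 2 vowels, doesn't qualify → Rejected. yarn: 1 vowel, doesn't qualify → Rejected.

Rejected, Rejected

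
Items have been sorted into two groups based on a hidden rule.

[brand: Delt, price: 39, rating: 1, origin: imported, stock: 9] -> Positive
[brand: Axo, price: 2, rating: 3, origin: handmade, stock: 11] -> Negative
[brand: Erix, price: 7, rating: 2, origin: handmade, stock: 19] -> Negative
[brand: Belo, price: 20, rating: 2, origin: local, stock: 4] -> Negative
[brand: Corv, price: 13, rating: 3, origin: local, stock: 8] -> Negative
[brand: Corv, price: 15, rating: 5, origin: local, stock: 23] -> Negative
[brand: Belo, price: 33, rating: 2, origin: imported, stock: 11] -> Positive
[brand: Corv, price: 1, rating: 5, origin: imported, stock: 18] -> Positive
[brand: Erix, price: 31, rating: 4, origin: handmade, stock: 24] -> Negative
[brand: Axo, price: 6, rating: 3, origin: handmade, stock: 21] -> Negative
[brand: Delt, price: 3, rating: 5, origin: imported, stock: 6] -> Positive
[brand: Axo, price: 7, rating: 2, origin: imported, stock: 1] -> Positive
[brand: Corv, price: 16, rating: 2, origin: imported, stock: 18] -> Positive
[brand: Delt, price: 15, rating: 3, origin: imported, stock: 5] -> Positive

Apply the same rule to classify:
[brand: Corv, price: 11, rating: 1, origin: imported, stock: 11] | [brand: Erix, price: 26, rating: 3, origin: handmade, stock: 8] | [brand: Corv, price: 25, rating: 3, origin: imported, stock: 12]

The pattern is that an item is 'Positive' exactly when: origin is imported.
[brand: Corv, price: 11, rating: 1, origin: imported, stock: 11] — origin is imported, hence Positive. [brand: Erix, price: 26, rating: 3, origin: handmade, stock: 8] — origin is handmade, hence Negative. [brand: Corv, price: 25, rating: 3, origin: imported, stock: 12] — origin is imported, hence Positive.

Positive, Negative, Positive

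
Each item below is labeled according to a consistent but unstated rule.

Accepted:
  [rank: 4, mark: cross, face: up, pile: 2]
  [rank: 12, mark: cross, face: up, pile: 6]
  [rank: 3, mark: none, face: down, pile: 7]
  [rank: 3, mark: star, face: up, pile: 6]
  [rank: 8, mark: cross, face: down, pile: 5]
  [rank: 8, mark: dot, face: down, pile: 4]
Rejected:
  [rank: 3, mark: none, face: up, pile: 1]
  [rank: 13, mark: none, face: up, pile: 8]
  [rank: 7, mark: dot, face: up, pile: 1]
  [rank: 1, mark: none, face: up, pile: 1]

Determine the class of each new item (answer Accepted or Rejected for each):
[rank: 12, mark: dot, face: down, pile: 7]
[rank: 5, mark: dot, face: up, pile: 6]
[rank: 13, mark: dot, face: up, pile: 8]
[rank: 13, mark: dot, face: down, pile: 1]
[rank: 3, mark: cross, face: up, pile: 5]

Rule: pile ≥ 2 AND pile ≤ 7. This holds for each 'Accepted' example and fails for each 'Rejected' one.
[rank: 12, mark: dot, face: down, pile: 7] — pile = 7, hence Accepted.
[rank: 5, mark: dot, face: up, pile: 6] — pile = 6, hence Accepted.
[rank: 13, mark: dot, face: up, pile: 8] — pile = 8, hence Rejected.
[rank: 13, mark: dot, face: down, pile: 1] — pile = 1, hence Rejected.
[rank: 3, mark: cross, face: up, pile: 5] — pile = 5, hence Accepted.

Accepted, Accepted, Rejected, Rejected, Accepted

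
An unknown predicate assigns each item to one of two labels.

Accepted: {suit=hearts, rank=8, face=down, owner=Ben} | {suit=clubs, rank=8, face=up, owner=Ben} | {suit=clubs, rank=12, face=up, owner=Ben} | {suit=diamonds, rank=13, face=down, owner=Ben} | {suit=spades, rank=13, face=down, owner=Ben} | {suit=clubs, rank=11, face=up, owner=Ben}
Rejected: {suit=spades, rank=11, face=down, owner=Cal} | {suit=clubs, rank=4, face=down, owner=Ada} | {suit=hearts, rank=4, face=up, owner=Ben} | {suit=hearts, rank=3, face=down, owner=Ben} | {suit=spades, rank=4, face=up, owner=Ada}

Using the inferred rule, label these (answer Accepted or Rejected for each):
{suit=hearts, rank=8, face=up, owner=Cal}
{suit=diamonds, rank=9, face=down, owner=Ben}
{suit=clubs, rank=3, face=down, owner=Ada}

Rejected, Accepted, Rejected

One predicate separates the groups cleanly: owner is Ben AND rank ≥ 8.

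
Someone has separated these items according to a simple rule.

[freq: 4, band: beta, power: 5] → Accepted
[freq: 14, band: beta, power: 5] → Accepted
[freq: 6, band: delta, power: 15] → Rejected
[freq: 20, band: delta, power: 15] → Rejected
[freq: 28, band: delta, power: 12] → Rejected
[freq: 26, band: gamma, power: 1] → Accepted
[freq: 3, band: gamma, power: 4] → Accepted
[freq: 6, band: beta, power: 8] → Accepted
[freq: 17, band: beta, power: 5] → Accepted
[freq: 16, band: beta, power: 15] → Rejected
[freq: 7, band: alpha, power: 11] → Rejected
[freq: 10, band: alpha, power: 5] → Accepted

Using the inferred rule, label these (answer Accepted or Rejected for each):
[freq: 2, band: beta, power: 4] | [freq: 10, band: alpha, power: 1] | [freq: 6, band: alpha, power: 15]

Accepted, Accepted, Rejected

The classifier is using: power ≤ 8.
[freq: 2, band: beta, power: 4]: Accepted (power = 4).
[freq: 10, band: alpha, power: 1]: Accepted (power = 1).
[freq: 6, band: alpha, power: 15]: Rejected (power = 15).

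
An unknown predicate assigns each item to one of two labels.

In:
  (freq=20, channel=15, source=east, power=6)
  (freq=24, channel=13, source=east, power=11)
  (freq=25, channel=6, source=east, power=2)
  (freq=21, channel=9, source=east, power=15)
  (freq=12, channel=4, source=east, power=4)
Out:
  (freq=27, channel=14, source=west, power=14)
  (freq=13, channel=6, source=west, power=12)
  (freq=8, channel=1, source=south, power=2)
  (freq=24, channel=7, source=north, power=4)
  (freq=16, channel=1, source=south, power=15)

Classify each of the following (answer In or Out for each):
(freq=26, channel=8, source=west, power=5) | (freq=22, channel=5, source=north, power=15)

The common property of the 'In' items is: source is east. No 'Out' item has it.
(freq=26, channel=8, source=west, power=5): source is west, does not satisfy this → Out.
(freq=22, channel=5, source=north, power=15): source is north, does not satisfy this → Out.

Out, Out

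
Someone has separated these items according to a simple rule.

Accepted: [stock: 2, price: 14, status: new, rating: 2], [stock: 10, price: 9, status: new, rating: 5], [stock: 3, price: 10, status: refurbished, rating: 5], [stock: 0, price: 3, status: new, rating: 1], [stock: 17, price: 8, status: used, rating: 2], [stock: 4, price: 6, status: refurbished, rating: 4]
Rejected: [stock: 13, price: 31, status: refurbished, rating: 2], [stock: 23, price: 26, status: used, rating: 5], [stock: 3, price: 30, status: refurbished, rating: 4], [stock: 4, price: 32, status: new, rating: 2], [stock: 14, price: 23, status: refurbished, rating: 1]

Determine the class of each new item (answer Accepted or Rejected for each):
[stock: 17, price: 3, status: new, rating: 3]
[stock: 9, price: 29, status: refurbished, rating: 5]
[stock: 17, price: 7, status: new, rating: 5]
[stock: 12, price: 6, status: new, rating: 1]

Accepted, Rejected, Accepted, Accepted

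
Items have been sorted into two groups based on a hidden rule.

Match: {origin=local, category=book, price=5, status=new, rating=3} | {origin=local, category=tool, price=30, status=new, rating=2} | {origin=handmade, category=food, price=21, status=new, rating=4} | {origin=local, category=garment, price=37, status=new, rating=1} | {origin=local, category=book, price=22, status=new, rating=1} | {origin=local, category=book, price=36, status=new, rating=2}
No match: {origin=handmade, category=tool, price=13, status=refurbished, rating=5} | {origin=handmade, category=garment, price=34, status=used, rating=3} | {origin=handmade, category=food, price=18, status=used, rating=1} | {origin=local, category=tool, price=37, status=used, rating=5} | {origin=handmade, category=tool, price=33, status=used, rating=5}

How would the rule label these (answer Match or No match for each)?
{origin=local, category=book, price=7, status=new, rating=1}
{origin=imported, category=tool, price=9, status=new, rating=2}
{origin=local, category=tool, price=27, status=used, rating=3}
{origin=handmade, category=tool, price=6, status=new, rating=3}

Match, Match, No match, Match

All 'Match' examples share one property — status is new — and every 'No match' example lacks it.
{origin=local, category=book, price=7, status=new, rating=1}: status is new — has this property, so Match. {origin=imported, category=tool, price=9, status=new, rating=2}: status is new — has this property, so Match. {origin=local, category=tool, price=27, status=used, rating=3}: status is used — does not pass, so No match. {origin=handmade, category=tool, price=6, status=new, rating=3}: status is new — has this property, so Match.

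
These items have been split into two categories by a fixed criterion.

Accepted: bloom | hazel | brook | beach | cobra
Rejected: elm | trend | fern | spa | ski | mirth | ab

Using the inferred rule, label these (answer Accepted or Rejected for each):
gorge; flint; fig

Accepted, Rejected, Rejected

One predicate separates the groups cleanly: has ≥ 2 vowels.
gorge → 2 vowels → Accepted.
flint → 1 vowel → Rejected.
fig → 1 vowel → Rejected.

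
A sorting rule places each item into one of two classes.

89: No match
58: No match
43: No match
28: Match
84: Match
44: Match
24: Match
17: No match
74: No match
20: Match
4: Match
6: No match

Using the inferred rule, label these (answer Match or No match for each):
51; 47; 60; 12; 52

No match, No match, Match, Match, Match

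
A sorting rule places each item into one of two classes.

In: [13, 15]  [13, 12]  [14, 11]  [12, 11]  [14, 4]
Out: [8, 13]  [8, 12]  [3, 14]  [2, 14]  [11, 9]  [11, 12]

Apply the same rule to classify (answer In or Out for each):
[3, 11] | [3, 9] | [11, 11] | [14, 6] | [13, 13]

The simplest hypothesis consistent with all the labels is: first ≥ 12.
[3, 11] → first 3 → Out.
[3, 9] → first 3 → Out.
[11, 11] → first 11 → Out.
[14, 6] → first 14 → In.
[13, 13] → first 13 → In.

Out, Out, Out, In, In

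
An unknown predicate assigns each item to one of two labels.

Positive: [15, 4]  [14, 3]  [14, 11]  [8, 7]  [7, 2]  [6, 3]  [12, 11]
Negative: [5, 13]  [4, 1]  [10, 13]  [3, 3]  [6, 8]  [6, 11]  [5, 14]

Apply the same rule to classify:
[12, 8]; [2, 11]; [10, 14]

The rule appears to be: first > second AND sum ≥ 6.
[12, 8]: Positive (12 > 8, 12+8 = 20). [2, 11]: Negative (2 < 11, 2+11 = 13). [10, 14]: Negative (10 < 14, 10+14 = 24).

Positive, Negative, Negative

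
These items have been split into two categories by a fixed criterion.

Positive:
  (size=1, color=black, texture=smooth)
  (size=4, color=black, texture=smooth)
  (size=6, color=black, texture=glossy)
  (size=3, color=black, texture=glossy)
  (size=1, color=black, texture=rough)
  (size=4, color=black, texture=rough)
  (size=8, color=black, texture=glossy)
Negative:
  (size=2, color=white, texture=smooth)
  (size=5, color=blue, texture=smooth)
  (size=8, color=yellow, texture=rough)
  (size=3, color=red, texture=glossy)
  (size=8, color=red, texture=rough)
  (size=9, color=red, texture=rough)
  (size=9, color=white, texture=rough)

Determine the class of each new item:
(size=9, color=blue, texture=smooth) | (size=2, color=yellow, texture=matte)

Negative, Negative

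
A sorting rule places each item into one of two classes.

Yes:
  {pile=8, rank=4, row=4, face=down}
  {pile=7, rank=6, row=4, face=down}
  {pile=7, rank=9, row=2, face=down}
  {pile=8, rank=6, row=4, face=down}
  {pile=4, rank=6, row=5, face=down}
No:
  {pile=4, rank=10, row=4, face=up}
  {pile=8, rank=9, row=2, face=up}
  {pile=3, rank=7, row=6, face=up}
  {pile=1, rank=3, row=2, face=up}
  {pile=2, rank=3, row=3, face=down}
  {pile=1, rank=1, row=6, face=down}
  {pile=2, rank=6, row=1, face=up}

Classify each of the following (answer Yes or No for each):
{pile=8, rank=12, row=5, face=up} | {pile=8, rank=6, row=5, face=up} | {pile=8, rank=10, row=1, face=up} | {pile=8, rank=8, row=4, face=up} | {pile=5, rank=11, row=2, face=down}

No, No, No, No, Yes

A rule that fits every label: face is down AND pile ≥ 3 — true of each 'Yes' example, false of each 'No' one.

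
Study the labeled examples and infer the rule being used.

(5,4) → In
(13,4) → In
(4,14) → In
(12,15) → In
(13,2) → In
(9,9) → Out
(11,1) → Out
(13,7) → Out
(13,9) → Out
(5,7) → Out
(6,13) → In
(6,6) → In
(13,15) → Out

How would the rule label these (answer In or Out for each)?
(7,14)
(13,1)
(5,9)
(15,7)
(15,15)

In, Out, Out, Out, Out

The classifier is using: product is even.
(7,14): 7·14 = 98 — has this property, so In. (13,1): 13·1 = 13 — fails the rule, so Out. (5,9): 5·9 = 45 — fails the rule, so Out. (15,7): 15·7 = 105 — fails the rule, so Out. (15,15): 15·15 = 225 — fails the rule, so Out.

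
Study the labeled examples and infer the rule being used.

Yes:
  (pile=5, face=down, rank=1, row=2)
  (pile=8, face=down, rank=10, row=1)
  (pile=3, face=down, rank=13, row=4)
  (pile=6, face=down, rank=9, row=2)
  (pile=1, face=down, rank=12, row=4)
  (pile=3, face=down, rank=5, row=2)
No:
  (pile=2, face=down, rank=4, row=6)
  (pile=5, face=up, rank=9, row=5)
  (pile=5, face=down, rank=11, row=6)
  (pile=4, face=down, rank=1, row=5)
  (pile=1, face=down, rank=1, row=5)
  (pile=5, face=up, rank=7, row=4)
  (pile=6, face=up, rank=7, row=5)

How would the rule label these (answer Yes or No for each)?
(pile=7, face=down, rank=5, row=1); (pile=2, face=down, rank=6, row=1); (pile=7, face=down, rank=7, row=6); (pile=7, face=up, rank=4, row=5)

Yes, Yes, No, No

The pattern is that an item is 'Yes' exactly when: face is down AND row ≤ 4.
(pile=7, face=down, rank=5, row=1): face is down, row = 1 — has this property, so Yes.
(pile=2, face=down, rank=6, row=1): face is down, row = 1 — has this property, so Yes.
(pile=7, face=down, rank=7, row=6): face is down, row = 6 — does not fit, so No.
(pile=7, face=up, rank=4, row=5): face is up, row = 5 — does not fit, so No.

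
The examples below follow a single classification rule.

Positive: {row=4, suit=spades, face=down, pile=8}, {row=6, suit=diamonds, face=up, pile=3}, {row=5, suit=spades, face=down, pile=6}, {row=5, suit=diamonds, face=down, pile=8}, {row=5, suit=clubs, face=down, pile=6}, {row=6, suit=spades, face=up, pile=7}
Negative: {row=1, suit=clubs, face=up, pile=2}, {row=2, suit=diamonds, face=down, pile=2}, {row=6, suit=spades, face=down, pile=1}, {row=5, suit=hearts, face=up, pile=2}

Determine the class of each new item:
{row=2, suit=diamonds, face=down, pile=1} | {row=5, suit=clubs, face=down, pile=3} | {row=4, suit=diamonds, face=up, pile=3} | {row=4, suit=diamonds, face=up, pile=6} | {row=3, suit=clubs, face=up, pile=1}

Negative, Positive, Positive, Positive, Negative

A rule that fits every label: pile ≥ 3 — true of each 'Positive' example, false of each 'Negative' one.
{row=2, suit=diamonds, face=down, pile=1}: Negative (pile = 1).
{row=5, suit=clubs, face=down, pile=3}: Positive (pile = 3).
{row=4, suit=diamonds, face=up, pile=3}: Positive (pile = 3).
{row=4, suit=diamonds, face=up, pile=6}: Positive (pile = 6).
{row=3, suit=clubs, face=up, pile=1}: Negative (pile = 1).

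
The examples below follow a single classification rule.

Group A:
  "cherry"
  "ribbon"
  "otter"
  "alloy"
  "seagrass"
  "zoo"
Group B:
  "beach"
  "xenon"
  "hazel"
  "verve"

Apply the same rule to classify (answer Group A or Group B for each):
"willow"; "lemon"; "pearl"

Checking candidate rules against both groups, what survives is: has a double letter.
"willow" — 'll' doubled, hence Group A. "lemon" — no doubled letter, hence Group B. "pearl" — no doubled letter, hence Group B.

Group A, Group B, Group B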